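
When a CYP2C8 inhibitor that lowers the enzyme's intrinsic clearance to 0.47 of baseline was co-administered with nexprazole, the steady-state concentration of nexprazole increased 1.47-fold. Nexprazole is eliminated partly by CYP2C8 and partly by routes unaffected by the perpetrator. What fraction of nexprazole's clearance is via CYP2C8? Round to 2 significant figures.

0.60

Write x for the fraction cleared via CYP2C8. The observed steady-state concentration change means clearance fell to 1/1.47 = 0.6803 of baseline.
Only the CYP2C8 route changed, so 0.6803 = x·0.47 + (1 − x), giving x = 0.60.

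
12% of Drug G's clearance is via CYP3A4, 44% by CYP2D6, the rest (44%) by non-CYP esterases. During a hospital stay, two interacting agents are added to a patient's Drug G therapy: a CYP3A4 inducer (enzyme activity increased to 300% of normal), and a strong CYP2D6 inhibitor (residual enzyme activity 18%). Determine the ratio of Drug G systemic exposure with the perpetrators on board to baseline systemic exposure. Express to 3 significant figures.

1.14

The CYP3A4 pathway (12% of clearance) rises to 3× activity: 0.12 × 3 = 0.36.
The CYP2D6 pathway (44% of clearance) falls to 0.18× activity: 0.44 × 0.18 = 0.0792.
The remaining 44% of clearance is unaffected.
Relative clearance = 0.36 + 0.0792 + 0.44 = 0.8792.
Systemic exposure ∝ 1/CL: fold-change = 1 / 0.8792 = 1.14.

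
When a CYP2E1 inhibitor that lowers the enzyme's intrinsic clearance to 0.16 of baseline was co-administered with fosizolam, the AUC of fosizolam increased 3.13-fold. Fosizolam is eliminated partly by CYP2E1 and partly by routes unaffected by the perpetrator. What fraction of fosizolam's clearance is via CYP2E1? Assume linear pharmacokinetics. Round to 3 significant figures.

0.810

Call the CYP2E1 fraction fm. After the interaction, CL_new/CL_old = fm × 0.16 + (1 − fm).
AUC ratio = 1 / (new CL fraction), so new CL fraction = 1 / 3.13 = 0.3195.
fm × 0.16 + 1 − fm = 0.3195  ⇒  fm × (0.16 − 1) = −0.6805  ⇒  fm = 0.810.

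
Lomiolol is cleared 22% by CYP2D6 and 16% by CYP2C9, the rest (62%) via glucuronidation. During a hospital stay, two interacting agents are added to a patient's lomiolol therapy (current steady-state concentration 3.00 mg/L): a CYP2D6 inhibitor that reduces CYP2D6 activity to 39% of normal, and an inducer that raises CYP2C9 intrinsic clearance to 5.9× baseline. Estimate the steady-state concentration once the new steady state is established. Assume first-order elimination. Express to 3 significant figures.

1.82 mg/L

The CYP2D6 pathway (22% of clearance) falls to 0.39× activity: 0.22 × 0.39 = 0.0858.
The CYP2C9 pathway (16% of clearance) increases to 5.9× activity: 0.16 × 5.9 = 0.944.
Non-CYP routes (62%) are unchanged.
New clearance relative to baseline: 0.0858 + 0.944 + 0.62 = 1.6498.
New steady-state concentration = 3.00 / 1.6498 = 1.82 mg/L (concentration scales inversely with clearance).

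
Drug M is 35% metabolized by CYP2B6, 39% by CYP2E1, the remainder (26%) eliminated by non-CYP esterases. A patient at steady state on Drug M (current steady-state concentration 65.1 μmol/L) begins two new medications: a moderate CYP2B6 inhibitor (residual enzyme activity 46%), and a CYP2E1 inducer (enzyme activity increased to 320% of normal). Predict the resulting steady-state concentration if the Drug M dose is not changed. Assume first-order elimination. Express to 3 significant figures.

The CYP2B6 pathway (35% of clearance) falls to 0.46× activity: 0.35 × 0.46 = 0.161.
The CYP2E1 pathway (39% of clearance) is boosted to 3.2× activity: 0.39 × 3.2 = 1.248.
The remaining 26% of clearance is unaffected.
New clearance relative to baseline: 0.161 + 1.248 + 0.26 = 1.669.
Dividing the baseline by the relative clearance: 65.1 / 1.669 = 39.0 μmol/L.

39.0 μmol/L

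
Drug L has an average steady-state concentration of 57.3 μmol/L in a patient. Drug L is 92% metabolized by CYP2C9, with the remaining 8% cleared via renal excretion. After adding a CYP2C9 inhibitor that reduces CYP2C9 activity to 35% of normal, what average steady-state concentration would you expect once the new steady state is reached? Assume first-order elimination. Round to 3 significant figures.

The CYP2C9 pathway (92% of clearance) falls to 0.35× activity: 0.92 × 0.35 = 0.322.
Non-CYP routes (8%) are unchanged.
New clearance relative to baseline: 0.322 + 0.08 = 0.402.
Average steady-state concentration ∝ 1/CL, so new value = 57.3 / 0.402 = 143 μmol/L.

143 μmol/L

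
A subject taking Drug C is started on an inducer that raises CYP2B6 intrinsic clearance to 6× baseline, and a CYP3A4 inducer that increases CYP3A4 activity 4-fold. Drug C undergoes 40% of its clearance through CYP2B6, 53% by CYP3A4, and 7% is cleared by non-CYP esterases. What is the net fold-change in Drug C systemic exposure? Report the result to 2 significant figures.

The CYP2B6 pathway (40% of clearance) increases to 6× activity: 0.4 × 6 = 2.4.
The CYP3A4 pathway (53% of clearance) is boosted to 4× activity: 0.53 × 4 = 2.12.
Non-CYP routes (7%) are unchanged.
New clearance relative to baseline: 2.4 + 2.12 + 0.07 = 4.59.
Because systemic exposure varies inversely with clearance, the combined effect is 1 / 4.59 = 0.22.

0.22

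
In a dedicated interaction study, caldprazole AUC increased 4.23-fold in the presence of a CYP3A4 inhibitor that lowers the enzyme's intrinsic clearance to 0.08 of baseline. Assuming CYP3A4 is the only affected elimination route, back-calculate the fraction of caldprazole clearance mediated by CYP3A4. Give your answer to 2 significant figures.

0.83

Let fm be the CYP3A4 fraction. New clearance relative to baseline = fm × 0.08 + (1 − fm).
AUC ratio = 1 / (new CL fraction), so new CL fraction = 1 / 4.23 = 0.2364.
fm × 0.08 + 1 − fm = 0.2364  ⇒  fm × (0.08 − 1) = −0.7636  ⇒  fm = 0.83.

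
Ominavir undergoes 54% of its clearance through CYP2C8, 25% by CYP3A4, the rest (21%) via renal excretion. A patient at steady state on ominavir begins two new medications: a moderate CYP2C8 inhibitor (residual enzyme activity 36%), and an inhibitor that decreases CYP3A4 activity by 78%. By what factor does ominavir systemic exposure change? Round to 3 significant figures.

CYP2C8: 0.54 × 0.36 = 0.1944
CYP3A4: 0.25 × 0.22 = 0.055
Other: 0.21 (unchanged)
New clearance relative to baseline: 0.1944 + 0.055 + 0.21 = 0.4594.
Because systemic exposure varies inversely with clearance, the combined effect is 1 / 0.4594 = 2.18.

2.18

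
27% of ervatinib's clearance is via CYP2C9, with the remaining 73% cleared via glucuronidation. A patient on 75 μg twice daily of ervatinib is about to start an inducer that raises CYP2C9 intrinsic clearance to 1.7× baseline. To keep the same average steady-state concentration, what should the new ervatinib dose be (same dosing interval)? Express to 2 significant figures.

89 μg

CYP2C9: 0.27 × 1.7 = 0.459
Other: 0.73 (unchanged)
New clearance relative to baseline: 0.459 + 0.73 = 1.189.
To maintain the same steady-state level, dose must scale with clearance: new dose = 75 × 1.189 = 89 μg.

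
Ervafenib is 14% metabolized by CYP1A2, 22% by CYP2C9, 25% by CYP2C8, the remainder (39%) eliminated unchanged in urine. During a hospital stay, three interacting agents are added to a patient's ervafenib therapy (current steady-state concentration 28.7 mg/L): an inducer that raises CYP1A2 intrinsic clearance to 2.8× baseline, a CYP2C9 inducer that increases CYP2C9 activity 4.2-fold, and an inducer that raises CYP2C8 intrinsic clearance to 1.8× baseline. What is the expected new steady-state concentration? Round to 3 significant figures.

The CYP1A2 pathway (14% of clearance) rises to 2.8× activity: 0.14 × 2.8 = 0.392.
The CYP2C9 pathway (22% of clearance) increases to 4.2× activity: 0.22 × 4.2 = 0.924.
The CYP2C8 pathway (25% of clearance) is boosted to 1.8× activity: 0.25 × 1.8 = 0.45.
Non-CYP routes (39%) are unchanged.
New clearance relative to baseline: 0.392 + 0.924 + 0.45 + 0.39 = 2.156.
Steady-state concentration ∝ 1/CL: new value = 28.7 / 2.156 = 13.3 mg/L.

13.3 mg/L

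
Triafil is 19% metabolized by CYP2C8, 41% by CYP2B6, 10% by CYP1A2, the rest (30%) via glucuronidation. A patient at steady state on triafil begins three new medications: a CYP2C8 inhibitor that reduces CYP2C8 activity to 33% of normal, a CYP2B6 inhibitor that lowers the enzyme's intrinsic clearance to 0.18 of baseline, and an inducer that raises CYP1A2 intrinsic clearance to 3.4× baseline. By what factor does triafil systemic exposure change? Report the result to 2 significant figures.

1.3

The CYP2C8 pathway (19% of clearance) is reduced to 0.33× activity: 0.19 × 0.33 = 0.0627.
The CYP2B6 pathway (41% of clearance) is reduced to 0.18× activity: 0.41 × 0.18 = 0.0738.
The CYP1A2 pathway (10% of clearance) is boosted to 3.4× activity: 0.1 × 3.4 = 0.34.
Non-CYP routes (30%) are unchanged.
New clearance relative to baseline: 0.0627 + 0.0738 + 0.34 + 0.3 = 0.7765.
Because systemic exposure varies inversely with clearance, the combined effect is 1 / 0.7765 = 1.3.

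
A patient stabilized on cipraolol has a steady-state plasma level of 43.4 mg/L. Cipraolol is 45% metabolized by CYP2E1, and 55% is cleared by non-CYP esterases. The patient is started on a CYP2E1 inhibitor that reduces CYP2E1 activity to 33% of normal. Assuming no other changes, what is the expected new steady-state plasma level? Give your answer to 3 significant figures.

The CYP2E1 pathway (45% of clearance) is reduced to 0.33× activity: 0.45 × 0.33 = 0.1485.
The remaining 55% of clearance is unaffected.
CL_new/CL_old = 0.1485 + 0.55 = 0.6985.
New steady-state plasma level = baseline ÷ relative clearance = 43.4 / 0.6985 = 62.1 mg/L.

62.1 mg/L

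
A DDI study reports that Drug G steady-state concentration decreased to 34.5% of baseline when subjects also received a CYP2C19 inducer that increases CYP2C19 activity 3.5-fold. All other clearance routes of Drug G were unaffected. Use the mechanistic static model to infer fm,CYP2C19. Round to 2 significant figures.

0.76

Let x = fm,CYP2C19. Because steady-state concentration ∝ 1/CL, relative clearance rose to 1/0.345 = 2.899.
Setting x·3.5 + (1 − x) = 2.899 and solving: x = (2.899 − 1)/(3.5 − 1) = 0.76.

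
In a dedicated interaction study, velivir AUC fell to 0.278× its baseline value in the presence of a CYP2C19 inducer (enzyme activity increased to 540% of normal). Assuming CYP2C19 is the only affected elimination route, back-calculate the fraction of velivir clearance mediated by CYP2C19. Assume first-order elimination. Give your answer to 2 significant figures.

Let x = fm,CYP2C19. Because AUC ∝ 1/CL, relative clearance rose to 1/0.278 = 3.597.
Setting x·5.4 + (1 − x) = 3.597 and solving: x = (3.597 − 1)/(5.4 − 1) = 0.59.

0.59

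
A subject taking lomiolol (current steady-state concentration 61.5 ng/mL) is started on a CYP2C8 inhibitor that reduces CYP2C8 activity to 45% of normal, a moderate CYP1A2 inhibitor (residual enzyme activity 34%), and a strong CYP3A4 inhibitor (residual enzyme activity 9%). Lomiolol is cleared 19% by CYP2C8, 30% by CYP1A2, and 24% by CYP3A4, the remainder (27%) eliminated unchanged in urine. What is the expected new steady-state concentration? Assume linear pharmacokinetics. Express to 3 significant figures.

128 ng/mL

The CYP2C8 pathway (19% of clearance) falls to 0.45× activity: 0.19 × 0.45 = 0.0855.
The CYP1A2 pathway (30% of clearance) falls to 0.34× activity: 0.3 × 0.34 = 0.102.
The CYP3A4 pathway (24% of clearance) falls to 0.09× activity: 0.24 × 0.09 = 0.0216.
The remaining 27% of clearance is unaffected.
Relative clearance = 0.0855 + 0.102 + 0.0216 + 0.27 = 0.4791.
Dividing the baseline by the relative clearance: 61.5 / 0.4791 = 128 ng/mL.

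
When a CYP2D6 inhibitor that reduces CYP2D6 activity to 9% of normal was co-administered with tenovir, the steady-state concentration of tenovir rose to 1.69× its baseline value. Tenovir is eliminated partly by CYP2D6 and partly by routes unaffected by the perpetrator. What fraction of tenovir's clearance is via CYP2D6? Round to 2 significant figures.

Call the CYP2D6 fraction fm. After the interaction, CL_new/CL_old = fm × 0.09 + (1 − fm).
Steady-state concentration ratio = 1 / (new CL fraction), so new CL fraction = 1 / 1.69 = 0.5917.
fm × 0.09 + 1 − fm = 0.5917  ⇒  fm × (0.09 − 1) = −0.4083  ⇒  fm = 0.45.

0.45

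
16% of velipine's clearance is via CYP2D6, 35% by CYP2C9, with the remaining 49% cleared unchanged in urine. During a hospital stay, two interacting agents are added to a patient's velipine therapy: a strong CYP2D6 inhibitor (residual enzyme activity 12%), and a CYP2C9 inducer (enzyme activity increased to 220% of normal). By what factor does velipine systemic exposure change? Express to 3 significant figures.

The CYP2D6 pathway (16% of clearance) drops to 0.12× activity: 0.16 × 0.12 = 0.0192.
The CYP2C9 pathway (35% of clearance) increases to 2.2× activity: 0.35 × 2.2 = 0.77.
The remaining 49% of clearance is unaffected.
CL_new/CL_old = 0.0192 + 0.77 + 0.49 = 1.2792.
Because systemic exposure varies inversely with clearance, the combined effect is 1 / 1.2792 = 0.782.

0.782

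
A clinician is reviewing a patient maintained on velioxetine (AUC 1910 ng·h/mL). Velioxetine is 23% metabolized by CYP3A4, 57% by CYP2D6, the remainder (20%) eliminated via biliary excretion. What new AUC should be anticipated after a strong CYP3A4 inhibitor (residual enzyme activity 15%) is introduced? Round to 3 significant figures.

The CYP3A4 pathway (23% of clearance) drops to 0.15× activity: 0.23 × 0.15 = 0.0345.
CYP2D6 (57%) and the residual 20% are unaffected.
CL_new/CL_old = 0.0345 + 0.57 + 0.2 = 0.8045.
New AUC = baseline ÷ relative clearance = 1910 / 0.8045 = 2.37 × 10³ ng·h/mL.

2.37 × 10³ ng·h/mL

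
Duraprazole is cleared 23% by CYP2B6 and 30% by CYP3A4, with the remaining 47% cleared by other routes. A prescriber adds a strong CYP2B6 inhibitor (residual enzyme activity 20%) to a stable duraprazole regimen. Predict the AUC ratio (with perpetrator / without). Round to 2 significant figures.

1.2

The CYP2B6 pathway (23% of clearance) falls to 0.2× activity: 0.23 × 0.2 = 0.046.
CYP3A4 (30%) and the residual 47% are unaffected.
Relative clearance = 0.046 + 0.3 + 0.47 = 0.816.
AUC is inversely proportional to clearance, so the fold-change is 1 / 0.816 = 1.2.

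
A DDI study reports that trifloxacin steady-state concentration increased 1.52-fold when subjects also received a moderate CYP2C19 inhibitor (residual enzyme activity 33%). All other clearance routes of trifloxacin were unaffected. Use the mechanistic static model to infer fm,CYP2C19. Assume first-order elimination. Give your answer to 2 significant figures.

CL'/CL = 1 / 1.52 = 0.6579
0.33·fm + (1 − fm) = 0.6579
fm = (0.6579 − 1) / (0.33 − 1) = 0.51

0.51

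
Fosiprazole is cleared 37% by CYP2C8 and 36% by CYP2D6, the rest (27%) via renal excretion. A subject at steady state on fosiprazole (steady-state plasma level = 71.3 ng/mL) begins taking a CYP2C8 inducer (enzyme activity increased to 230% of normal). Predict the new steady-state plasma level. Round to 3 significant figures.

CYP2C8: 0.37 × 2.3 = 0.851
CYP2D6: 0.36 (unchanged)
Other: 0.27 (unchanged)
New clearance relative to baseline: 0.851 + 0.36 + 0.27 = 1.481.
Steady-state plasma level ∝ 1/CL, so new value = 71.3 / 1.481 = 48.1 ng/mL.

48.1 ng/mL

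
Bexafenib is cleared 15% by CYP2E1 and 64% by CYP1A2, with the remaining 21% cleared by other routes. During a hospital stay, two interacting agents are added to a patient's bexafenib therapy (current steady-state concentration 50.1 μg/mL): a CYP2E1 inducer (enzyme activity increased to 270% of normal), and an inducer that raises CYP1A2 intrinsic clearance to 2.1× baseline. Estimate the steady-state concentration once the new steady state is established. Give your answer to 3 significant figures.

25.6 μg/mL

CYP2E1: 0.15 × 2.7 = 0.405
CYP1A2: 0.64 × 2.1 = 1.344
Other: 0.21 (unchanged)
CL_new/CL_old = 0.405 + 1.344 + 0.21 = 1.959.
Steady-state concentration ∝ 1/CL: new value = 50.1 / 1.959 = 25.6 μg/mL.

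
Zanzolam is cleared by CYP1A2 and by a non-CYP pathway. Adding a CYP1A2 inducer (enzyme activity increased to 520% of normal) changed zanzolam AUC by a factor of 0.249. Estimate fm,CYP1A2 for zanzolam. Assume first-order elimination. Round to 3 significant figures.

Let fm be the CYP1A2 fraction. New clearance relative to baseline = fm × 5.2 + (1 − fm).
AUC ratio = 1 / (new CL fraction), so new CL fraction = 1 / 0.249 = 4.016.
fm × 5.2 + 1 − fm = 4.016  ⇒  fm × (5.2 − 1) = 3.016  ⇒  fm = 0.718.

0.718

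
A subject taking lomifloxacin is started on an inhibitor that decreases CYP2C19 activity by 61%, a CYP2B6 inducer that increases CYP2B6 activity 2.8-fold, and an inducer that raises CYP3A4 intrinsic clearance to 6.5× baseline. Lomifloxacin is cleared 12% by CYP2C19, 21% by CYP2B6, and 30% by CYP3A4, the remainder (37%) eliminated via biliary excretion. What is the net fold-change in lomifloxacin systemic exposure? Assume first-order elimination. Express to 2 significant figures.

The CYP2C19 pathway (12% of clearance) is reduced to 0.39× activity: 0.12 × 0.39 = 0.0468.
The CYP2B6 pathway (21% of clearance) rises to 2.8× activity: 0.21 × 2.8 = 0.588.
The CYP3A4 pathway (30% of clearance) is boosted to 6.5× activity: 0.3 × 6.5 = 1.95.
The remaining 37% of clearance is unaffected.
Relative clearance = 0.0468 + 0.588 + 1.95 + 0.37 = 2.9548.
Net systemic exposure ratio = 1 / 2.9548 = 0.34.

0.34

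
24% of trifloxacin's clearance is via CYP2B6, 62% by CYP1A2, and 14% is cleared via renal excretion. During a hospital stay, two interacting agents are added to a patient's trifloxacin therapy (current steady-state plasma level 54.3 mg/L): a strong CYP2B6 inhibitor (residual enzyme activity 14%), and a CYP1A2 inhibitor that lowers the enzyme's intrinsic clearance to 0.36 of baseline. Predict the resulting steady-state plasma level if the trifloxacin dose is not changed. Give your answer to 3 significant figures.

137 mg/L

The CYP2B6 pathway (24% of clearance) drops to 0.14× activity: 0.24 × 0.14 = 0.0336.
The CYP1A2 pathway (62% of clearance) is reduced to 0.36× activity: 0.62 × 0.36 = 0.2232.
The remaining 14% of clearance is unaffected.
New clearance relative to baseline: 0.0336 + 0.2232 + 0.14 = 0.3968.
Dividing the baseline by the relative clearance: 54.3 / 0.3968 = 137 mg/L.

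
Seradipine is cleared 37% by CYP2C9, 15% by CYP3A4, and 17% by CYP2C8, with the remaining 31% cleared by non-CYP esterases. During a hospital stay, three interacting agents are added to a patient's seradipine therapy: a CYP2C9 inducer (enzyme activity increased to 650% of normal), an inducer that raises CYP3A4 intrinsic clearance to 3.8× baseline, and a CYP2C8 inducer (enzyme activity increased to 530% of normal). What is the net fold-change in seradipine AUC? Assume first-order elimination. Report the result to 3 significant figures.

The CYP2C9 pathway (37% of clearance) is boosted to 6.5× activity: 0.37 × 6.5 = 2.405.
The CYP3A4 pathway (15% of clearance) is boosted to 3.8× activity: 0.15 × 3.8 = 0.57.
The CYP2C8 pathway (17% of clearance) increases to 5.3× activity: 0.17 × 5.3 = 0.901.
Non-CYP routes (31%) are unchanged.
New clearance relative to baseline: 2.405 + 0.57 + 0.901 + 0.31 = 4.186.
Because AUC varies inversely with clearance, the combined effect is 1 / 4.186 = 0.239.

0.239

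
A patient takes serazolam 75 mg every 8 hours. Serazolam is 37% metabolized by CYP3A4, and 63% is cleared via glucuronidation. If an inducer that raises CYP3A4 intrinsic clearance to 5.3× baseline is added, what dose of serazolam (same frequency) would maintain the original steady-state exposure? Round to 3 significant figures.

The CYP3A4 pathway (37% of clearance) rises to 5.3× activity: 0.37 × 5.3 = 1.961.
Non-CYP routes (63%) are unchanged.
CL_new/CL_old = 1.961 + 0.63 = 2.591.
To maintain the same steady-state level, dose must scale with clearance: new dose = 75 × 2.591 = 194 mg.

194 mg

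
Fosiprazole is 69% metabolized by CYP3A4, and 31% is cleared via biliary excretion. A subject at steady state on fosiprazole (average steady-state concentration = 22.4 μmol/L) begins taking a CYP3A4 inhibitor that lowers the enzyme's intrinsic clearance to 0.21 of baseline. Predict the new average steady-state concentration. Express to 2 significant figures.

The CYP3A4 pathway (69% of clearance) falls to 0.21× activity: 0.69 × 0.21 = 0.1449.
The remaining 31% of clearance is unaffected.
Relative clearance = 0.1449 + 0.31 = 0.4549.
New average steady-state concentration = baseline ÷ relative clearance = 22.4 / 0.4549 = 49 μmol/L.

49 μmol/L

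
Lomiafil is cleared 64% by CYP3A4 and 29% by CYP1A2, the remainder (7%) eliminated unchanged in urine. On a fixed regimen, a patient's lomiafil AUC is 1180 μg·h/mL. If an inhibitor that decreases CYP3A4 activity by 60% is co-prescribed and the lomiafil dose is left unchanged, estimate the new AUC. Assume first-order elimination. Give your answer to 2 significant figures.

1.9 × 10³ μg·h/mL

CYP3A4: 0.64 × 0.4 = 0.256
CYP1A2: 0.29 (unchanged)
Other: 0.07 (unchanged)
CL_new/CL_old = 0.256 + 0.29 + 0.07 = 0.616.
With dosing unchanged, AUC scales as 1/CL: 1180 / 0.616 = 1.9 × 10³ μg·h/mL.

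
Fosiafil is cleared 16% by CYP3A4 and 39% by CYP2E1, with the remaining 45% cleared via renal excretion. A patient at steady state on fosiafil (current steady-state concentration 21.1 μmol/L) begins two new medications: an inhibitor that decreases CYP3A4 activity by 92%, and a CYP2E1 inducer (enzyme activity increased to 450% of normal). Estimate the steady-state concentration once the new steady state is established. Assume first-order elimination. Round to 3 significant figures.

9.51 μmol/L

The CYP3A4 pathway (16% of clearance) is reduced to 0.08× activity: 0.16 × 0.08 = 0.0128.
The CYP2E1 pathway (39% of clearance) is boosted to 4.5× activity: 0.39 × 4.5 = 1.755.
The remaining 45% of clearance is unaffected.
New clearance relative to baseline: 0.0128 + 1.755 + 0.45 = 2.2178.
Dividing the baseline by the relative clearance: 21.1 / 2.2178 = 9.51 μmol/L.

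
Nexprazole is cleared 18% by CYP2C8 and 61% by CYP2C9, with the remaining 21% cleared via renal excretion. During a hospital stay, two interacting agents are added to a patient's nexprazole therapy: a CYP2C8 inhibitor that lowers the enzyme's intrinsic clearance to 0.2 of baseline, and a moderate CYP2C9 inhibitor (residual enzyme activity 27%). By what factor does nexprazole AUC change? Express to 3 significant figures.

2.43

The CYP2C8 pathway (18% of clearance) is reduced to 0.2× activity: 0.18 × 0.2 = 0.036.
The CYP2C9 pathway (61% of clearance) drops to 0.27× activity: 0.61 × 0.27 = 0.1647.
Non-CYP routes (21%) are unchanged.
New clearance relative to baseline: 0.036 + 0.1647 + 0.21 = 0.4107.
Because AUC varies inversely with clearance, the combined effect is 1 / 0.4107 = 2.43.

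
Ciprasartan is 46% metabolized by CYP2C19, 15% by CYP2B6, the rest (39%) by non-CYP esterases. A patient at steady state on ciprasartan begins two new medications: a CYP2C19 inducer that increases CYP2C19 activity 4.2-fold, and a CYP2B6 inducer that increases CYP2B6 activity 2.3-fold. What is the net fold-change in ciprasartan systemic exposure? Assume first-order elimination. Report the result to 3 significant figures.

0.375

The CYP2C19 pathway (46% of clearance) is boosted to 4.2× activity: 0.46 × 4.2 = 1.932.
The CYP2B6 pathway (15% of clearance) is boosted to 2.3× activity: 0.15 × 2.3 = 0.345.
Non-CYP routes (39%) are unchanged.
New clearance relative to baseline: 1.932 + 0.345 + 0.39 = 2.667.
Systemic exposure ∝ 1/CL: fold-change = 1 / 2.667 = 0.375.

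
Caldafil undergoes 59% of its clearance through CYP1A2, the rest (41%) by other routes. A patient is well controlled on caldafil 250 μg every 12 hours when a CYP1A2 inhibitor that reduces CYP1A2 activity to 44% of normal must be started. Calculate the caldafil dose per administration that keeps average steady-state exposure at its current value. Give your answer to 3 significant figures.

167 μg

The CYP1A2 pathway (59% of clearance) falls to 0.44× activity: 0.59 × 0.44 = 0.2596.
The remaining 41% of clearance is unaffected.
CL_new/CL_old = 0.2596 + 0.41 = 0.6696.
Exposure is unchanged when dose changes in proportion to clearance. New dose = 250 μg × 0.6696 = 167 μg.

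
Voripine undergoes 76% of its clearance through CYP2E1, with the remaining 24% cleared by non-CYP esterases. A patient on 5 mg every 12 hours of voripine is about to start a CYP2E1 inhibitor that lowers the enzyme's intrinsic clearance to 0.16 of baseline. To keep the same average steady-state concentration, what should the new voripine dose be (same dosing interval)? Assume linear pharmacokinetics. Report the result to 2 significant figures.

The CYP2E1 pathway (76% of clearance) falls to 0.16× activity: 0.76 × 0.16 = 0.1216.
The remaining 24% of clearance is unaffected.
New clearance relative to baseline: 0.1216 + 0.24 = 0.3616.
To maintain the same steady-state level, dose must scale with clearance: new dose = 5 × 0.3616 = 1.8 mg.

1.8 mg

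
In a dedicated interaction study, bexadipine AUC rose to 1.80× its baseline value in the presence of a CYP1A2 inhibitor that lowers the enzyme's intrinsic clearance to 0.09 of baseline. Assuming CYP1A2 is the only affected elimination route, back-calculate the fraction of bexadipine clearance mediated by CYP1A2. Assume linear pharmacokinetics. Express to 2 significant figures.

0.49

CL'/CL = 1 / 1.80 = 0.5556
0.09·fm + (1 − fm) = 0.5556
fm = (0.5556 − 1) / (0.09 − 1) = 0.49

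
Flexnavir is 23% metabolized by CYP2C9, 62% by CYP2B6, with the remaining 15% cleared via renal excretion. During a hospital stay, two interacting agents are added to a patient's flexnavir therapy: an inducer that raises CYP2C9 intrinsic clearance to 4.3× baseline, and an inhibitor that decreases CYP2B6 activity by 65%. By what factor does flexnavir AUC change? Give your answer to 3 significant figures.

The CYP2C9 pathway (23% of clearance) increases to 4.3× activity: 0.23 × 4.3 = 0.989.
The CYP2B6 pathway (62% of clearance) falls to 0.35× activity: 0.62 × 0.35 = 0.217.
Non-CYP routes (15%) are unchanged.
Relative clearance = 0.989 + 0.217 + 0.15 = 1.356.
Net AUC ratio = 1 / 1.356 = 0.737.

0.737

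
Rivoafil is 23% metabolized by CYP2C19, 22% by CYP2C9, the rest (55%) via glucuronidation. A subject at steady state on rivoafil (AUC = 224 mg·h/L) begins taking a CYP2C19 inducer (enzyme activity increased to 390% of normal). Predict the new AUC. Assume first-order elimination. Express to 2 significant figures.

The CYP2C19 pathway (23% of clearance) rises to 3.9× activity: 0.23 × 3.9 = 0.897.
CYP2C9 (22%) and the residual 55% are unaffected.
CL_new/CL_old = 0.897 + 0.22 + 0.55 = 1.667.
New AUC = baseline ÷ relative clearance = 224 / 1.667 = 1.3 × 10² mg·h/L.

1.3 × 10² mg·h/L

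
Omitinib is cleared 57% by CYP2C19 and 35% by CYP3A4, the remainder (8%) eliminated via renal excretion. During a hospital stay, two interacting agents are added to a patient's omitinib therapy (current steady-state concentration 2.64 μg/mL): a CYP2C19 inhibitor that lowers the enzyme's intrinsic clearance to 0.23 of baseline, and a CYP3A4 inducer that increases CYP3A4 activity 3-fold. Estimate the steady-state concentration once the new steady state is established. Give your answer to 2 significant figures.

The CYP2C19 pathway (57% of clearance) falls to 0.23× activity: 0.57 × 0.23 = 0.1311.
The CYP3A4 pathway (35% of clearance) is boosted to 3× activity: 0.35 × 3 = 1.05.
The remaining 8% of clearance is unaffected.
CL_new/CL_old = 0.1311 + 1.05 + 0.08 = 1.2611.
Steady-state concentration ∝ 1/CL: new value = 2.64 / 1.2611 = 2.1 μg/mL.

2.1 μg/mL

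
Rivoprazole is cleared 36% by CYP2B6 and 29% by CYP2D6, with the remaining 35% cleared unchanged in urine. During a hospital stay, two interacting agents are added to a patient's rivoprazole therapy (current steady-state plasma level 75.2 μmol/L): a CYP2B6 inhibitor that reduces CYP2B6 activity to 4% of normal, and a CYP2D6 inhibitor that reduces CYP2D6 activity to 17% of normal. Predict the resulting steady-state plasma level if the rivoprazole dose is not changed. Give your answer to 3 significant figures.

The CYP2B6 pathway (36% of clearance) falls to 0.04× activity: 0.36 × 0.04 = 0.0144.
The CYP2D6 pathway (29% of clearance) drops to 0.17× activity: 0.29 × 0.17 = 0.0493.
Non-CYP routes (35%) are unchanged.
CL_new/CL_old = 0.0144 + 0.0493 + 0.35 = 0.4137.
Dividing the baseline by the relative clearance: 75.2 / 0.4137 = 182 μmol/L.

182 μmol/L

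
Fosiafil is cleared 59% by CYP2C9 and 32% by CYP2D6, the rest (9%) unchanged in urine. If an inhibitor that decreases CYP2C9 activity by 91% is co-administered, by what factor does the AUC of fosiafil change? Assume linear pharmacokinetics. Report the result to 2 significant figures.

The CYP2C9 pathway (59% of clearance) falls to 0.09× activity: 0.59 × 0.09 = 0.0531.
CYP2D6 (32%) and the residual 9% are unaffected.
Relative clearance = 0.0531 + 0.32 + 0.09 = 0.4631.
AUC is inversely proportional to clearance, so the fold-change is 1 / 0.4631 = 2.2.

2.2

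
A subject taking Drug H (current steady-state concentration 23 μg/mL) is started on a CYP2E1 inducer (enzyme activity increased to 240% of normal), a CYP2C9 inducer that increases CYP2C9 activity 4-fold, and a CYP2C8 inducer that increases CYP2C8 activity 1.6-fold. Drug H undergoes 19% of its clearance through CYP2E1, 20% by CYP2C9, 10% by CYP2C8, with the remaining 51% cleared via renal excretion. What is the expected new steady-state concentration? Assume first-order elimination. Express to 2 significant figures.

The CYP2E1 pathway (19% of clearance) rises to 2.4× activity: 0.19 × 2.4 = 0.456.
The CYP2C9 pathway (20% of clearance) increases to 4× activity: 0.2 × 4 = 0.8.
The CYP2C8 pathway (10% of clearance) is boosted to 1.6× activity: 0.1 × 1.6 = 0.16.
The remaining 51% of clearance is unaffected.
CL_new/CL_old = 0.456 + 0.8 + 0.16 + 0.51 = 1.926.
Steady-state concentration ∝ 1/CL: new value = 23 / 1.926 = 12 μg/mL.

12 μg/mL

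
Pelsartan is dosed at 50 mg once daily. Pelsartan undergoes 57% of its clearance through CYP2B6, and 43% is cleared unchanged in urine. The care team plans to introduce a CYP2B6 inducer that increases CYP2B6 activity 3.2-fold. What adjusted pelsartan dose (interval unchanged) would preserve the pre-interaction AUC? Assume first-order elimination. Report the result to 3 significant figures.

CYP2B6: 0.57 × 3.2 = 1.824
Other: 0.43 (unchanged)
CL_new/CL_old = 1.824 + 0.43 = 2.254.
Exposure is unchanged when dose changes in proportion to clearance. New dose = 50 mg × 2.254 = 113 mg.

113 mg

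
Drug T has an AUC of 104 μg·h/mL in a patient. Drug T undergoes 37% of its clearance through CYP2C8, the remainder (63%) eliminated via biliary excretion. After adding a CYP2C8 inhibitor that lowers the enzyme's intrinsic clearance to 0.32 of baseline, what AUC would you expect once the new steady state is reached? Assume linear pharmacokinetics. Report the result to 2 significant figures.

CYP2C8: 0.37 × 0.32 = 0.1184
Other: 0.63 (unchanged)
CL_new/CL_old = 0.1184 + 0.63 = 0.7484.
AUC ∝ 1/CL, so new value = 104 / 0.7484 = 1.4 × 10² μg·h/mL.

1.4 × 10² μg·h/mL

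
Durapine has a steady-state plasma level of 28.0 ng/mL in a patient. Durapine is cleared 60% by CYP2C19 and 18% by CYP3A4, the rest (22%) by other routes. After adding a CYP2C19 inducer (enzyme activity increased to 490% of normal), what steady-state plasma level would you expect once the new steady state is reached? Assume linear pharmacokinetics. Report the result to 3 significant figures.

The CYP2C19 pathway (60% of clearance) increases to 4.9× activity: 0.6 × 4.9 = 2.94.
CYP3A4 (18%) and the residual 22% are unaffected.
CL_new/CL_old = 2.94 + 0.18 + 0.22 = 3.34.
New steady-state plasma level = baseline ÷ relative clearance = 28.0 / 3.34 = 8.38 ng/mL.

8.38 ng/mL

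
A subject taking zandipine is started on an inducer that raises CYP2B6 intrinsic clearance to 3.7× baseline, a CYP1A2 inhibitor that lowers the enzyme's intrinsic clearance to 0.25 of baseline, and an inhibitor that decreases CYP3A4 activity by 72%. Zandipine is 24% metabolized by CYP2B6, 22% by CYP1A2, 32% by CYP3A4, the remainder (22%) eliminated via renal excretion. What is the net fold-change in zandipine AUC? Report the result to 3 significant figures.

0.798

CYP2B6: 0.24 × 3.7 = 0.888
CYP1A2: 0.22 × 0.25 = 0.055
CYP3A4: 0.32 × 0.28 = 0.0896
Other: 0.22 (unchanged)
Relative clearance = 0.888 + 0.055 + 0.0896 + 0.22 = 1.2526.
Net AUC ratio = 1 / 1.2526 = 0.798.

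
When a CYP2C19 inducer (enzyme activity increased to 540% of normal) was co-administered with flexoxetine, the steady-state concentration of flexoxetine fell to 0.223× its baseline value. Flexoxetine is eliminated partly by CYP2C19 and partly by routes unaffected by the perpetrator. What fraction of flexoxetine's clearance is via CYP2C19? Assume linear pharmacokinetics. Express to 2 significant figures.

Call the CYP2C19 fraction fm. After the interaction, CL_new/CL_old = fm × 5.4 + (1 − fm).
Steady-state concentration ratio = 1 / (new CL fraction), so new CL fraction = 1 / 0.223 = 4.484.
fm × 5.4 + 1 − fm = 4.484  ⇒  fm × (5.4 − 1) = 3.484  ⇒  fm = 0.79.

0.79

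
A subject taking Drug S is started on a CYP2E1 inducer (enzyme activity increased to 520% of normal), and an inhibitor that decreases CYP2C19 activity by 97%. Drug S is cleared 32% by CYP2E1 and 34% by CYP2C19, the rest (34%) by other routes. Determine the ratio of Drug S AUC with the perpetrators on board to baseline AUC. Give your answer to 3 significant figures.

0.496

CYP2E1: 0.32 × 5.2 = 1.664
CYP2C19: 0.34 × 0.03 = 0.0102
Other: 0.34 (unchanged)
CL_new/CL_old = 1.664 + 0.0102 + 0.34 = 2.0142.
Net AUC ratio = 1 / 2.0142 = 0.496.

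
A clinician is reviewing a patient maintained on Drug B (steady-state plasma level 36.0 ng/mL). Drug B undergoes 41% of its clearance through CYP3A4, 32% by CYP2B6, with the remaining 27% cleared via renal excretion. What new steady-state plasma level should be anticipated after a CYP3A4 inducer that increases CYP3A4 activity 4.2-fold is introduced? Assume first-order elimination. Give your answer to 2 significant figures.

16 ng/mL

CYP3A4: 0.41 × 4.2 = 1.722
CYP2B6: 0.32 (unchanged)
Other: 0.27 (unchanged)
Relative clearance = 1.722 + 0.32 + 0.27 = 2.312.
Steady-state plasma level ∝ 1/CL, so new value = 36.0 / 2.312 = 16 ng/mL.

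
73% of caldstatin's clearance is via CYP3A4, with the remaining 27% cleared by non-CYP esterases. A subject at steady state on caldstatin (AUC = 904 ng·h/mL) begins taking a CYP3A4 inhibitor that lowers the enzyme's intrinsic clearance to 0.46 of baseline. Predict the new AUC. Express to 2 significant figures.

1.5 × 10³ ng·h/mL

The CYP3A4 pathway (73% of clearance) is reduced to 0.46× activity: 0.73 × 0.46 = 0.3358.
Non-CYP routes (27%) are unchanged.
New clearance relative to baseline: 0.3358 + 0.27 = 0.6058.
With dosing unchanged, AUC scales as 1/CL: 904 / 0.6058 = 1.5 × 10³ ng·h/mL.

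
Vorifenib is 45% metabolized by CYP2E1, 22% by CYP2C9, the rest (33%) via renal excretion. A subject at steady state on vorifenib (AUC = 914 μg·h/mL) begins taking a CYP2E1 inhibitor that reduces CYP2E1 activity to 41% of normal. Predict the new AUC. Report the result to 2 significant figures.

The CYP2E1 pathway (45% of clearance) drops to 0.41× activity: 0.45 × 0.41 = 0.1845.
CYP2C9 (22%) and the residual 33% are unaffected.
Relative clearance = 0.1845 + 0.22 + 0.33 = 0.7345.
With dosing unchanged, AUC scales as 1/CL: 914 / 0.7345 = 1.2 × 10³ μg·h/mL.

1.2 × 10³ μg·h/mL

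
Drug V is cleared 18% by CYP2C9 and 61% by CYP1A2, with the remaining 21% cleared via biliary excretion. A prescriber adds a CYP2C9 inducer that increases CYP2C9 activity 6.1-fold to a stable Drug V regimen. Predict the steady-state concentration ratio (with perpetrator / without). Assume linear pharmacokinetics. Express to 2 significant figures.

0.52

The CYP2C9 pathway (18% of clearance) rises to 6.1× activity: 0.18 × 6.1 = 1.098.
CYP1A2 (61%) and the residual 21% are unaffected.
New clearance relative to baseline: 1.098 + 0.61 + 0.21 = 1.918.
Steady-state concentration is inversely proportional to clearance, so the fold-change is 1 / 1.918 = 0.52.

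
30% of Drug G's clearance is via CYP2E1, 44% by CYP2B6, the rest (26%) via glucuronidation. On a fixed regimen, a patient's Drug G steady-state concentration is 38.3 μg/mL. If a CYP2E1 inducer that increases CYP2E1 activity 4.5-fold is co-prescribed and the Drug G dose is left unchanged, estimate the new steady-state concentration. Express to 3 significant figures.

The CYP2E1 pathway (30% of clearance) is boosted to 4.5× activity: 0.3 × 4.5 = 1.35.
CYP2B6 (44%) and the residual 26% are unaffected.
CL_new/CL_old = 1.35 + 0.44 + 0.26 = 2.05.
Steady-state concentration ∝ 1/CL, so new value = 38.3 / 2.05 = 18.7 μg/mL.

18.7 μg/mL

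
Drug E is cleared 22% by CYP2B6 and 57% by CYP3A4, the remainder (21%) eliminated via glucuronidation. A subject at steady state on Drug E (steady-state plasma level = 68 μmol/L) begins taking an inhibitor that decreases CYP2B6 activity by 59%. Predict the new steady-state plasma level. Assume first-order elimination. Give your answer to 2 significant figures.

78 μmol/L

The CYP2B6 pathway (22% of clearance) falls to 0.41× activity: 0.22 × 0.41 = 0.0902.
CYP3A4 (57%) and the residual 21% are unaffected.
CL_new/CL_old = 0.0902 + 0.57 + 0.21 = 0.8702.
New steady-state plasma level = baseline ÷ relative clearance = 68 / 0.8702 = 78 μmol/L.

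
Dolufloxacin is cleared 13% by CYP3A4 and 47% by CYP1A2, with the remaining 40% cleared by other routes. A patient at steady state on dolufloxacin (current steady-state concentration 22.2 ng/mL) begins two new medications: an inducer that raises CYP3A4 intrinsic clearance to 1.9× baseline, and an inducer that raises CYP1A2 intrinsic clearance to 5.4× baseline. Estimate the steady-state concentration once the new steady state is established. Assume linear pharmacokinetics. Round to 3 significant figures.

6.97 ng/mL

CYP3A4: 0.13 × 1.9 = 0.247
CYP1A2: 0.47 × 5.4 = 2.538
Other: 0.4 (unchanged)
CL_new/CL_old = 0.247 + 2.538 + 0.4 = 3.185.
Steady-state concentration ∝ 1/CL: new value = 22.2 / 3.185 = 6.97 ng/mL.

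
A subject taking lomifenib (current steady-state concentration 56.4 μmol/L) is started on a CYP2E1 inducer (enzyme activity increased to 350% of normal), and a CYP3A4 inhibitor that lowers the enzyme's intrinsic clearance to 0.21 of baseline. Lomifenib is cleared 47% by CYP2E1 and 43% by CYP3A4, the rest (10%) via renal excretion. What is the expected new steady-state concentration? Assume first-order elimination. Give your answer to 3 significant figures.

30.7 μmol/L

The CYP2E1 pathway (47% of clearance) rises to 3.5× activity: 0.47 × 3.5 = 1.645.
The CYP3A4 pathway (43% of clearance) falls to 0.21× activity: 0.43 × 0.21 = 0.0903.
The remaining 10% of clearance is unaffected.
New clearance relative to baseline: 1.645 + 0.0903 + 0.1 = 1.8353.
New steady-state concentration = 56.4 / 1.8353 = 30.7 μmol/L (concentration scales inversely with clearance).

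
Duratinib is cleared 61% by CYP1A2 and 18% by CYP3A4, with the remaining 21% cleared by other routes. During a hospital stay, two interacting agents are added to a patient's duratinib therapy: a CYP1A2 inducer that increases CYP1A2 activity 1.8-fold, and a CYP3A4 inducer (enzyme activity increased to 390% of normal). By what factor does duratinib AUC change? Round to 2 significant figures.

0.50

CYP1A2: 0.61 × 1.8 = 1.098
CYP3A4: 0.18 × 3.9 = 0.702
Other: 0.21 (unchanged)
New clearance relative to baseline: 1.098 + 0.702 + 0.21 = 2.01.
AUC ∝ 1/CL: fold-change = 1 / 2.01 = 0.50.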